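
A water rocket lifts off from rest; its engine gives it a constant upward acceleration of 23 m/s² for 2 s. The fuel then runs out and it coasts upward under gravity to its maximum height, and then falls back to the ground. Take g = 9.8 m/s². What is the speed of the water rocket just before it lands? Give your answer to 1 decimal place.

54.9 m/s

Phase 1 (powered ascent): v₀ = 0 m/s, a = 23 m/s².
v = v₀ + at = 0 + (23)(2) = 46.0 m/s
Δx = v₀t + ½at² = 0·2 + 0.5·23·2² = 46.0 m

Phase 2 (coasting upward): v₀ = 46.0 m/s, a = -9.8 m/s².
v = v₀ + at → t = (0 − 46.0) / -9.8 = 4.69 s
v² = v₀² + 2aΔx → Δx = (0² − 46.0²)/(2·-9.8) = 108 m

Phase 3 (free fall): v₀ = 0 m/s, a = -9.8 m/s².
Falls 154 m from rest: t = √(2·154/9.8) = 5.61 s; v = g·t = 54.9 m/s.
Impact speed = 54.9 m/s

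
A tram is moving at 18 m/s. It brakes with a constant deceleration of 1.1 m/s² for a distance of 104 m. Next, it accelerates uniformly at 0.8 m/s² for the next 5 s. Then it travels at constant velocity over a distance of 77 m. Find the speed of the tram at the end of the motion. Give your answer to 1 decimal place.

13.8 m/s

Phase 1 (decelerating): v₀ = 18.0 m/s, a = -1.1 m/s².
v² = v₀² + 2aΔx = 18.0² + 2·-1.1·104 = 95.2 → v = 9.76 m/s
t = (v − v₀)/a = (9.76 − 18.0)/-1.1 = 7.49 s

Phase 2 (accelerating): v₀ = 9.76 m/s, a = 0.8 m/s².
v = v₀ + at = 9.76 + (0.8)(5) = 13.8 m/s
Δx = v₀t + ½at² = 9.76·5 + 0.5·0.8·5² = 58.8 m

Phase 3 (constant speed): v₀ = 13.8 m/s, a = 0 m/s².
Constant speed: t = d/v = 77/13.8 = 5.60 s
Final speed = 13.8 m/s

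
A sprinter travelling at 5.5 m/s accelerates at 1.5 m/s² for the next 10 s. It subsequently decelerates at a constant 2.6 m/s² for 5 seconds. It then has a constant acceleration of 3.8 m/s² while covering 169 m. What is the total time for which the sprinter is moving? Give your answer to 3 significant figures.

Phase 1 (accelerating): v₀ = 5.50 m/s, a = 1.5 m/s².
v = v₀ + at = 5.50 + (1.5)(10) = 20.5 m/s
Δx = v₀t + ½at² = 5.50·10 + 0.5·1.5·10² = 130 m

Phase 2 (decelerating): v₀ = 20.5 m/s, a = -2.6 m/s².
v = v₀ + at = 20.5 + (-2.6)(5) = 7.50 m/s
Δx = v₀t + ½at² = 20.5·5 + 0.5·-2.6·5² = 70.0 m

Phase 3 (accelerating): v₀ = 7.50 m/s, a = 3.8 m/s².
v² = v₀² + 2aΔx = 7.50² + 2·3.8·169 = 1340 → v = 36.6 m/s
t = (v − v₀)/a = (36.6 − 7.50)/3.8 = 7.66 s
Total time = 10.0 + 5.00 + 7.66 = 22.7 s

22.7 s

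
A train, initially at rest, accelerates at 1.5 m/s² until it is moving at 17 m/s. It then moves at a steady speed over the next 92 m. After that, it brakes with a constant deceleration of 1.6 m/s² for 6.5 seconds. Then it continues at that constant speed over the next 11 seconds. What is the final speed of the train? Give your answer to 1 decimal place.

Phase 1 (accelerating): v₀ = 0 m/s, a = 1.5 m/s².
v = v₀ + at → t = (17 − 0) / 1.5 = 11.3 s
v² = v₀² + 2aΔx → Δx = (17² − 0²)/(2·1.5) = 96.3 m

Phase 2 (constant speed): v₀ = 17.0 m/s, a = 0 m/s².
Constant speed: t = d/v = 92/17.0 = 5.41 s

Phase 3 (decelerating): v₀ = 17.0 m/s, a = -1.6 m/s².
v = v₀ + at = 17.0 + (-1.6)(6.5) = 6.60 m/s
Δx = v₀t + ½at² = 17.0·6.5 + 0.5·-1.6·6.5² = 76.7 m

Phase 4 (constant speed): v₀ = 6.60 m/s, a = 0 m/s².
v = v₀ + at = 6.60 + (0)(11) = 6.60 m/s
Δx = v₀t + ½at² = 6.60·11 + 0.5·0·11² = 72.6 m
Final speed = 6.60 m/s

6.6 m/s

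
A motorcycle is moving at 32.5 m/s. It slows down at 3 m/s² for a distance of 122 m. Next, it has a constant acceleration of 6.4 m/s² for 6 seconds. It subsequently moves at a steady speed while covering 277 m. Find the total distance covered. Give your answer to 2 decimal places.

622.24 m

Phase 1 (decelerating): v₀ = 32.5 m/s, a = -3 m/s².
v² = v₀² + 2aΔx = 32.5² + 2·-3·122 = 324 → v = 18.0 m/s
t = (v − v₀)/a = (18.0 − 32.5)/-3 = 4.83 s

Phase 2 (accelerating): v₀ = 18.0 m/s, a = 6.4 m/s².
v = v₀ + at = 18.0 + (6.4)(6) = 56.4 m/s
Δx = v₀t + ½at² = 18.0·6 + 0.5·6.4·6² = 223 m

Phase 3 (constant speed): v₀ = 56.4 m/s, a = 0 m/s².
Constant speed: t = d/v = 277/56.4 = 4.91 s
Total distance = 122 + 223 + 277 = 622 m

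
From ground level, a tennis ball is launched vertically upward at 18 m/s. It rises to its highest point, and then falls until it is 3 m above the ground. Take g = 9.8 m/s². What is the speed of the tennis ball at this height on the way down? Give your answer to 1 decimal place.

16.3 m/s

Phase 1 (rising): v₀ = 18.0 m/s, a = -9.8 m/s².
v = v₀ + at → t = (0 − 18.0) / -9.8 = 1.84 s
v² = v₀² + 2aΔx → Δx = (0² − 18.0²)/(2·-9.8) = 16.5 m

Phase 2 (falling): v₀ = 0 m/s, a = -9.8 m/s².
Falls 13.5 m from rest: t = √(2·13.5/9.8) = 1.66 s; v = g·t = 16.3 m/s.
Final speed = 16.3 m/s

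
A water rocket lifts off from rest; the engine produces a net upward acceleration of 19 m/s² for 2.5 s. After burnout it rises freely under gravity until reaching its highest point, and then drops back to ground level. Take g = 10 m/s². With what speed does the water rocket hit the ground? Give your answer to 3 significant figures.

58.7 m/s

Phase 1 (powered ascent): v₀ = 0 m/s, a = 19 m/s².
v = v₀ + at = 0 + (19)(2.5) = 47.5 m/s
Δx = v₀t + ½at² = 0·2.5 + 0.5·19·2.5² = 59.4 m

Phase 2 (coasting upward): v₀ = 47.5 m/s, a = -10 m/s².
v = v₀ + at → t = (0 − 47.5) / -10 = 4.75 s
v² = v₀² + 2aΔx → Δx = (0² − 47.5²)/(2·-10) = 113 m

Phase 3 (free fall): v₀ = 0 m/s, a = -10 m/s².
Falls 172 m from rest: t = √(2·172/10) = 5.87 s; v = g·t = 58.7 m/s.
Impact speed = 58.7 m/s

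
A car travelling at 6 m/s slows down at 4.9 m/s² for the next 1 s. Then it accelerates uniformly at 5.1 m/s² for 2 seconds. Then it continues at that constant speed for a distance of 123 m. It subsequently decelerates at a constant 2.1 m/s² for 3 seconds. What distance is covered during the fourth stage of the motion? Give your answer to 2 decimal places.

24.45 m

Phase 1 (decelerating): v₀ = 6.00 m/s, a = -4.9 m/s².
v = v₀ + at = 6.00 + (-4.9)(1) = 1.10 m/s
Δx = v₀t + ½at² = 6.00·1 + 0.5·-4.9·1² = 3.55 m

Phase 2 (accelerating): v₀ = 1.10 m/s, a = 5.1 m/s².
v = v₀ + at = 1.10 + (5.1)(2) = 11.3 m/s
Δx = v₀t + ½at² = 1.10·2 + 0.5·5.1·2² = 12.4 m

Phase 3 (constant speed): v₀ = 11.3 m/s, a = 0 m/s².
Constant speed: t = d/v = 123/11.3 = 10.9 s

Phase 4 (decelerating): v₀ = 11.3 m/s, a = -2.1 m/s².
v = v₀ + at = 11.3 + (-2.1)(3) = 5.00 m/s
Δx = v₀t + ½at² = 11.3·3 + 0.5·-2.1·3² = 24.4 m
Distance in phase 4 = 24.4 m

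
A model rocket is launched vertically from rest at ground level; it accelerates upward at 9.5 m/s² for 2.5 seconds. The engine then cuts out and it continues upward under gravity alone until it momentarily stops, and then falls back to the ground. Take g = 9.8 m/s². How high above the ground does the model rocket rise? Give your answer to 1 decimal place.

Phase 1 (powered ascent): v₀ = 0 m/s, a = 9.5 m/s².
v = v₀ + at = 0 + (9.5)(2.5) = 23.8 m/s
Δx = v₀t + ½at² = 0·2.5 + 0.5·9.5·2.5² = 29.7 m

Phase 2 (coasting upward): v₀ = 23.8 m/s, a = -9.8 m/s².
v = v₀ + at → t = (0 − 23.8) / -9.8 = 2.42 s
v² = v₀² + 2aΔx → Δx = (0² − 23.8²)/(2·-9.8) = 28.8 m
Maximum height = 29.7 + 28.8 = 58.5 m

58.5 m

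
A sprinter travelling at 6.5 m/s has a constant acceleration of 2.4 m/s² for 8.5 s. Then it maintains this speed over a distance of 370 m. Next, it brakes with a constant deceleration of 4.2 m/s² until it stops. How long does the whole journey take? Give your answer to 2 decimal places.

28.66 s

Phase 1 (accelerating): v₀ = 6.50 m/s, a = 2.4 m/s².
v = v₀ + at = 6.50 + (2.4)(8.5) = 26.9 m/s
Δx = v₀t + ½at² = 6.50·8.5 + 0.5·2.4·8.5² = 142 m

Phase 2 (constant speed): v₀ = 26.9 m/s, a = 0 m/s².
Constant speed: t = d/v = 370/26.9 = 13.8 s

Phase 3 (decelerating): v₀ = 26.9 m/s, a = -4.2 m/s².
v = v₀ + at → t = (0 − 26.9) / -4.2 = 6.40 s
v² = v₀² + 2aΔx → Δx = (0² − 26.9²)/(2·-4.2) = 86.1 m
Total time = 8.50 + 13.8 + 6.40 = 28.7 s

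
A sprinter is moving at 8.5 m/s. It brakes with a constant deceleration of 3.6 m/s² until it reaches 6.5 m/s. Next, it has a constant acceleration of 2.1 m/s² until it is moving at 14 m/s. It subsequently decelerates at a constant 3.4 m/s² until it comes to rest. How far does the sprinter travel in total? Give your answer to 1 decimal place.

69.6 m

Phase 1 (decelerating): v₀ = 8.50 m/s, a = -3.6 m/s².
v = v₀ + at → t = (6.5 − 8.50) / -3.6 = 0.556 s
v² = v₀² + 2aΔx → Δx = (6.5² − 8.50²)/(2·-3.6) = 4.17 m

Phase 2 (accelerating): v₀ = 6.50 m/s, a = 2.1 m/s².
v = v₀ + at → t = (14 − 6.50) / 2.1 = 3.57 s
v² = v₀² + 2aΔx → Δx = (14² − 6.50²)/(2·2.1) = 36.6 m

Phase 3 (decelerating): v₀ = 14.0 m/s, a = -3.4 m/s².
v = v₀ + at → t = (0 − 14.0) / -3.4 = 4.12 s
v² = v₀² + 2aΔx → Δx = (0² − 14.0²)/(2·-3.4) = 28.8 m
Total distance = 4.17 + 36.6 + 28.8 = 69.6 m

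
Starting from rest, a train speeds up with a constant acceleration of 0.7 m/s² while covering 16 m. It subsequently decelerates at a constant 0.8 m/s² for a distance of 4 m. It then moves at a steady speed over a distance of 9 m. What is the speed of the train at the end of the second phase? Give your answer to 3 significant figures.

4.00 m/s

Phase 1 (accelerating): v₀ = 0 m/s, a = 0.7 m/s².
v² = v₀² + 2aΔx = 0² + 2·0.7·16 = 22.4 → v = 4.73 m/s
t = (v − v₀)/a = (4.73 − 0)/0.7 = 6.76 s

Phase 2 (decelerating): v₀ = 4.73 m/s, a = -0.8 m/s².
v² = v₀² + 2aΔx = 4.73² + 2·-0.8·4 = 16.0 → v = 4.00 m/s
t = (v − v₀)/a = (4.00 − 4.73)/-0.8 = 0.916 s
Speed at end of phase 2 = 4.00 m/s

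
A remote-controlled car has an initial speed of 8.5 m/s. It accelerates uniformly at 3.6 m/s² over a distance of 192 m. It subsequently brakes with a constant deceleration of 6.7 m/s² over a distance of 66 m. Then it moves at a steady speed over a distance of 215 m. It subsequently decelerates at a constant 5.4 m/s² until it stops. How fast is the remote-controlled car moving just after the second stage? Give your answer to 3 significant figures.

23.9 m/s

Phase 1 (accelerating): v₀ = 8.50 m/s, a = 3.6 m/s².
v² = v₀² + 2aΔx = 8.50² + 2·3.6·192 = 1450 → v = 38.1 m/s
t = (v − v₀)/a = (38.1 − 8.50)/3.6 = 8.23 s

Phase 2 (decelerating): v₀ = 38.1 m/s, a = -6.7 m/s².
v² = v₀² + 2aΔx = 38.1² + 2·-6.7·66 = 570 → v = 23.9 m/s
t = (v − v₀)/a = (23.9 − 38.1)/-6.7 = 2.13 s
Speed at end of phase 2 = 23.9 m/s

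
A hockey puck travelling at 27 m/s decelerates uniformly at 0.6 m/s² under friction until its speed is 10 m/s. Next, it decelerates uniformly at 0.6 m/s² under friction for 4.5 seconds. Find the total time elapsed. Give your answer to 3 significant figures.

Phase 1 (decelerating): v₀ = 27.0 m/s, a = -0.6 m/s².
v = v₀ + at → t = (10 − 27.0) / -0.6 = 28.3 s
v² = v₀² + 2aΔx → Δx = (10² − 27.0²)/(2·-0.6) = 524 m

Phase 2 (decelerating): v₀ = 10.0 m/s, a = -0.6 m/s².
v = v₀ + at = 10.0 + (-0.6)(4.5) = 7.30 m/s
Δx = v₀t + ½at² = 10.0·4.5 + 0.5·-0.6·4.5² = 38.9 m
Total time = 28.3 + 4.50 = 32.8 s

32.8 s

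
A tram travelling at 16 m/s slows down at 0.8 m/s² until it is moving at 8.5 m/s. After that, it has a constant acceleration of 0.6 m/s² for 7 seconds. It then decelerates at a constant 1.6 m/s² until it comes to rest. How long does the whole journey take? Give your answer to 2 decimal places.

Phase 1 (decelerating): v₀ = 16.0 m/s, a = -0.8 m/s².
v = v₀ + at → t = (8.5 − 16.0) / -0.8 = 9.38 s
v² = v₀² + 2aΔx → Δx = (8.5² − 16.0²)/(2·-0.8) = 115 m

Phase 2 (accelerating): v₀ = 8.50 m/s, a = 0.6 m/s².
v = v₀ + at = 8.50 + (0.6)(7) = 12.7 m/s
Δx = v₀t + ½at² = 8.50·7 + 0.5·0.6·7² = 74.2 m

Phase 3 (decelerating): v₀ = 12.7 m/s, a = -1.6 m/s².
v = v₀ + at → t = (0 − 12.7) / -1.6 = 7.94 s
v² = v₀² + 2aΔx → Δx = (0² − 12.7²)/(2·-1.6) = 50.4 m
Total time = 9.38 + 7.00 + 7.94 = 24.3 s

24.31 s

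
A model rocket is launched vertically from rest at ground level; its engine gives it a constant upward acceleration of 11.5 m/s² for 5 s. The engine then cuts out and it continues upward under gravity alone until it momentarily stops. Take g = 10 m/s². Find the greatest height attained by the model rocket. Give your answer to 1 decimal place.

Phase 1 (powered ascent): v₀ = 0 m/s, a = 11.5 m/s².
v = v₀ + at = 0 + (11.5)(5) = 57.5 m/s
Δx = v₀t + ½at² = 0·5 + 0.5·11.5·5² = 144 m

Phase 2 (coasting upward): v₀ = 57.5 m/s, a = -10 m/s².
v = v₀ + at → t = (0 − 57.5) / -10 = 5.75 s
v² = v₀² + 2aΔx → Δx = (0² − 57.5²)/(2·-10) = 165 m
Maximum height = 144 + 165 = 309 m

309.1 m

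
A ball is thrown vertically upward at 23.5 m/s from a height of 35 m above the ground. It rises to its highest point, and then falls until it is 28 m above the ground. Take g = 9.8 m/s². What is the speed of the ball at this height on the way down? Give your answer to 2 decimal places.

26.26 m/s

Phase 1 (rising): v₀ = 23.5 m/s, a = -9.8 m/s².
v = v₀ + at → t = (0 − 23.5) / -9.8 = 2.40 s
v² = v₀² + 2aΔx → Δx = (0² − 23.5²)/(2·-9.8) = 28.2 m

Phase 2 (falling): v₀ = 0 m/s, a = -9.8 m/s².
Falls 35.2 m from rest: t = √(2·35.2/9.8) = 2.68 s; v = g·t = 26.3 m/s.
Final speed = 26.3 m/s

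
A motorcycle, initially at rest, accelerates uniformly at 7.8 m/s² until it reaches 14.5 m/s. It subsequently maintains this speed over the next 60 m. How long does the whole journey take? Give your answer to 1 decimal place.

Phase 1 (accelerating): v₀ = 0 m/s, a = 7.8 m/s².
v = v₀ + at → t = (14.5 − 0) / 7.8 = 1.86 s
v² = v₀² + 2aΔx → Δx = (14.5² − 0²)/(2·7.8) = 13.5 m

Phase 2 (constant speed): v₀ = 14.5 m/s, a = 0 m/s².
Constant speed: t = d/v = 60/14.5 = 4.14 s
Total time = 1.86 + 4.14 = 6.00 s

6.0 s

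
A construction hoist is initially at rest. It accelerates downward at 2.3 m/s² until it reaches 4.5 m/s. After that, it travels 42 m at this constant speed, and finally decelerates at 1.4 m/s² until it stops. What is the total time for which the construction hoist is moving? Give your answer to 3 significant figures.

14.5 s

Phase 1 (accelerating): v₀ = 0 m/s, a = 2.3 m/s².
v = v₀ + at → t = (4.5 − 0) / 2.3 = 1.96 s
v² = v₀² + 2aΔx → Δx = (4.5² − 0²)/(2·2.3) = 4.40 m

Phase 2 (constant speed): v₀ = 4.50 m/s, a = 0 m/s².
Constant speed: t = d/v = 42/4.50 = 9.33 s

Phase 3 (decelerating): v₀ = 4.50 m/s, a = -1.4 m/s².
v = v₀ + at → t = (0 − 4.50) / -1.4 = 3.21 s
v² = v₀² + 2aΔx → Δx = (0² − 4.50²)/(2·-1.4) = 7.23 m
Total time = 1.96 + 9.33 + 3.21 = 14.5 s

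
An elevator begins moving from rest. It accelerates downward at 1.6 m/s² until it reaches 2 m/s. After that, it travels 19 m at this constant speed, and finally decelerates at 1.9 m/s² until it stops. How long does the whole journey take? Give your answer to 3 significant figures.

Phase 1 (accelerating): v₀ = 0 m/s, a = 1.6 m/s².
v = v₀ + at → t = (2 − 0) / 1.6 = 1.25 s
v² = v₀² + 2aΔx → Δx = (2² − 0²)/(2·1.6) = 1.25 m

Phase 2 (constant speed): v₀ = 2.00 m/s, a = 0 m/s².
Constant speed: t = d/v = 19/2.00 = 9.50 s

Phase 3 (decelerating): v₀ = 2.00 m/s, a = -1.9 m/s².
v = v₀ + at → t = (0 − 2.00) / -1.9 = 1.05 s
v² = v₀² + 2aΔx → Δx = (0² − 2.00²)/(2·-1.9) = 1.05 m
Total time = 1.25 + 9.50 + 1.05 = 11.8 s

11.8 s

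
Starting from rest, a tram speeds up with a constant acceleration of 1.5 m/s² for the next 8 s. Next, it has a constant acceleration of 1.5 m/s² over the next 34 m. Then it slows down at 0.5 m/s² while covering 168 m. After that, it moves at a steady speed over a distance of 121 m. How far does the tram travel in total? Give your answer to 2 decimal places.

Phase 1 (accelerating): v₀ = 0 m/s, a = 1.5 m/s².
v = v₀ + at = 0 + (1.5)(8) = 12.0 m/s
Δx = v₀t + ½at² = 0·8 + 0.5·1.5·8² = 48.0 m

Phase 2 (accelerating): v₀ = 12.0 m/s, a = 1.5 m/s².
v² = v₀² + 2aΔx = 12.0² + 2·1.5·34 = 246 → v = 15.7 m/s
t = (v − v₀)/a = (15.7 − 12.0)/1.5 = 2.46 s

Phase 3 (decelerating): v₀ = 15.7 m/s, a = -0.5 m/s².
v² = v₀² + 2aΔx = 15.7² + 2·-0.5·168 = 78.0 → v = 8.83 m/s
t = (v − v₀)/a = (8.83 − 15.7)/-0.5 = 13.7 s

Phase 4 (constant speed): v₀ = 8.83 m/s, a = 0 m/s².
Constant speed: t = d/v = 121/8.83 = 13.7 s
Total distance = 48.0 + 34.0 + 168 + 121 = 371 m

371.00 m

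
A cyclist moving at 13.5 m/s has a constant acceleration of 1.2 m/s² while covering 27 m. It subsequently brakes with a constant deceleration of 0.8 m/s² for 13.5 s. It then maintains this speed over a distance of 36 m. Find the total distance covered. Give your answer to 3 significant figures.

Phase 1 (accelerating): v₀ = 13.5 m/s, a = 1.2 m/s².
v² = v₀² + 2aΔx = 13.5² + 2·1.2·27 = 247 → v = 15.7 m/s
t = (v − v₀)/a = (15.7 − 13.5)/1.2 = 1.85 s

Phase 2 (decelerating): v₀ = 15.7 m/s, a = -0.8 m/s².
v = v₀ + at = 15.7 + (-0.8)(13.5) = 4.92 m/s
Δx = v₀t + ½at² = 15.7·13.5 + 0.5·-0.8·13.5² = 139 m

Phase 3 (constant speed): v₀ = 4.92 m/s, a = 0 m/s².
Constant speed: t = d/v = 36/4.92 = 7.32 s
Total distance = 27.0 + 139 + 36.0 = 202 m

202 m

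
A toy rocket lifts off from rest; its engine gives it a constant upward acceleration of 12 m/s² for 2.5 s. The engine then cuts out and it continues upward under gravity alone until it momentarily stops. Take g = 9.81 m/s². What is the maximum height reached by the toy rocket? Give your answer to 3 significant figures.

83.4 m

Phase 1 (powered ascent): v₀ = 0 m/s, a = 12 m/s².
v = v₀ + at = 0 + (12)(2.5) = 30.0 m/s
Δx = v₀t + ½at² = 0·2.5 + 0.5·12·2.5² = 37.5 m

Phase 2 (coasting upward): v₀ = 30.0 m/s, a = -9.81 m/s².
v = v₀ + at → t = (0 − 30.0) / -9.81 = 3.06 s
v² = v₀² + 2aΔx → Δx = (0² − 30.0²)/(2·-9.81) = 45.9 m
Maximum height = 37.5 + 45.9 = 83.4 m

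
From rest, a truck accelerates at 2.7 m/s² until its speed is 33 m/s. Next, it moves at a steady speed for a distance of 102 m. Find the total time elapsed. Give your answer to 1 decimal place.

Phase 1 (accelerating): v₀ = 0 m/s, a = 2.7 m/s².
v = v₀ + at → t = (33 − 0) / 2.7 = 12.2 s
v² = v₀² + 2aΔx → Δx = (33² − 0²)/(2·2.7) = 202 m

Phase 2 (constant speed): v₀ = 33.0 m/s, a = 0 m/s².
Constant speed: t = d/v = 102/33.0 = 3.09 s
Total time = 12.2 + 3.09 = 15.3 s

15.3 s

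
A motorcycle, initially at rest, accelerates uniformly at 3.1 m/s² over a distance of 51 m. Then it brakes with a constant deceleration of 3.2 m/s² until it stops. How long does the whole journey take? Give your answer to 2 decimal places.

11.29 s

Phase 1 (accelerating): v₀ = 0 m/s, a = 3.1 m/s².
v² = v₀² + 2aΔx = 0² + 2·3.1·51 = 316 → v = 17.8 m/s
t = (v − v₀)/a = (17.8 − 0)/3.1 = 5.74 s

Phase 2 (decelerating): v₀ = 17.8 m/s, a = -3.2 m/s².
v = v₀ + at → t = (0 − 17.8) / -3.2 = 5.56 s
v² = v₀² + 2aΔx → Δx = (0² − 17.8²)/(2·-3.2) = 49.4 m
Total time = 5.74 + 5.56 = 11.3 s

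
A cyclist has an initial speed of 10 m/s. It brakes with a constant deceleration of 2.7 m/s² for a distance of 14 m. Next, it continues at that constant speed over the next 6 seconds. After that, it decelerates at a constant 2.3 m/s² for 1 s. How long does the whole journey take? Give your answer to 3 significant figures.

8.87 s

Phase 1 (decelerating): v₀ = 10.0 m/s, a = -2.7 m/s².
v² = v₀² + 2aΔx = 10.0² + 2·-2.7·14 = 24.4 → v = 4.94 m/s
t = (v − v₀)/a = (4.94 − 10.0)/-2.7 = 1.87 s

Phase 2 (constant speed): v₀ = 4.94 m/s, a = 0 m/s².
v = v₀ + at = 4.94 + (0)(6) = 4.94 m/s
Δx = v₀t + ½at² = 4.94·6 + 0.5·0·6² = 29.6 m

Phase 3 (decelerating): v₀ = 4.94 m/s, a = -2.3 m/s².
v = v₀ + at = 4.94 + (-2.3)(1) = 2.64 m/s
Δx = v₀t + ½at² = 4.94·1 + 0.5·-2.3·1² = 3.79 m
Total time = 1.87 + 6.00 + 1.00 = 8.87 s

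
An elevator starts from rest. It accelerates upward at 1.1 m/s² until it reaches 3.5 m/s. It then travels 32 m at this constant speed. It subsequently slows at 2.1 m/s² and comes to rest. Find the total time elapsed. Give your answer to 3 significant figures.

Phase 1 (accelerating): v₀ = 0 m/s, a = 1.1 m/s².
v = v₀ + at → t = (3.5 − 0) / 1.1 = 3.18 s
v² = v₀² + 2aΔx → Δx = (3.5² − 0²)/(2·1.1) = 5.57 m

Phase 2 (constant speed): v₀ = 3.50 m/s, a = 0 m/s².
Constant speed: t = d/v = 32/3.50 = 9.14 s

Phase 3 (decelerating): v₀ = 3.50 m/s, a = -2.1 m/s².
v = v₀ + at → t = (0 − 3.50) / -2.1 = 1.67 s
v² = v₀² + 2aΔx → Δx = (0² − 3.50²)/(2·-2.1) = 2.92 m
Total time = 3.18 + 9.14 + 1.67 = 14.0 s

14.0 s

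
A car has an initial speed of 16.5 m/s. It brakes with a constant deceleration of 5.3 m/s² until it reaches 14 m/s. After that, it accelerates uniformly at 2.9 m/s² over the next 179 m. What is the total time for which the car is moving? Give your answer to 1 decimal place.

Phase 1 (decelerating): v₀ = 16.5 m/s, a = -5.3 m/s².
v = v₀ + at → t = (14 − 16.5) / -5.3 = 0.472 s
v² = v₀² + 2aΔx → Δx = (14² − 16.5²)/(2·-5.3) = 7.19 m

Phase 2 (accelerating): v₀ = 14.0 m/s, a = 2.9 m/s².
v² = v₀² + 2aΔx = 14.0² + 2·2.9·179 = 1230 → v = 35.1 m/s
t = (v − v₀)/a = (35.1 − 14.0)/2.9 = 7.29 s
Total time = 0.472 + 7.29 = 7.76 s

7.8 s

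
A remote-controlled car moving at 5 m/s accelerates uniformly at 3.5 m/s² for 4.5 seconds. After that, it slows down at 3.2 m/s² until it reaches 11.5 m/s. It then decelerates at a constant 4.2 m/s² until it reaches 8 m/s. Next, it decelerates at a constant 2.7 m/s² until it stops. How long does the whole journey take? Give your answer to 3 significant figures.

11.2 s

Phase 1 (accelerating): v₀ = 5.00 m/s, a = 3.5 m/s².
v = v₀ + at = 5.00 + (3.5)(4.5) = 20.8 m/s
Δx = v₀t + ½at² = 5.00·4.5 + 0.5·3.5·4.5² = 57.9 m

Phase 2 (decelerating): v₀ = 20.8 m/s, a = -3.2 m/s².
v = v₀ + at → t = (11.5 − 20.8) / -3.2 = 2.89 s
v² = v₀² + 2aΔx → Δx = (11.5² − 20.8²)/(2·-3.2) = 46.6 m

Phase 3 (decelerating): v₀ = 11.5 m/s, a = -4.2 m/s².
v = v₀ + at → t = (8 − 11.5) / -4.2 = 0.833 s
v² = v₀² + 2aΔx → Δx = (8² − 11.5²)/(2·-4.2) = 8.12 m

Phase 4 (decelerating): v₀ = 8.00 m/s, a = -2.7 m/s².
v = v₀ + at → t = (0 − 8.00) / -2.7 = 2.96 s
v² = v₀² + 2aΔx → Δx = (0² − 8.00²)/(2·-2.7) = 11.9 m
Total time = 4.50 + 2.89 + 0.833 + 2.96 = 11.2 s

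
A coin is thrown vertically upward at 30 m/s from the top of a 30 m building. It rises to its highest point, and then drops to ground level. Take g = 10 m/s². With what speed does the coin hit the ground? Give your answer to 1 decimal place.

Phase 1 (rising): v₀ = 30.0 m/s, a = -10 m/s².
v = v₀ + at → t = (0 − 30.0) / -10 = 3.00 s
v² = v₀² + 2aΔx → Δx = (0² − 30.0²)/(2·-10) = 45.0 m

Phase 2 (falling): v₀ = 0 m/s, a = -10 m/s².
Falls 75.0 m from rest: t = √(2·75.0/10) = 3.87 s; v = g·t = 38.7 m/s.
Final speed = 38.7 m/s

38.7 m/s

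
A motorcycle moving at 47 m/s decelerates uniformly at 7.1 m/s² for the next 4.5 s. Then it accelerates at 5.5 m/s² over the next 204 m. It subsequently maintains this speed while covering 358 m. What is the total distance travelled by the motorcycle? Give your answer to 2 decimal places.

701.61 m

Phase 1 (decelerating): v₀ = 47.0 m/s, a = -7.1 m/s².
v = v₀ + at = 47.0 + (-7.1)(4.5) = 15.1 m/s
Δx = v₀t + ½at² = 47.0·4.5 + 0.5·-7.1·4.5² = 140 m

Phase 2 (accelerating): v₀ = 15.1 m/s, a = 5.5 m/s².
v² = v₀² + 2aΔx = 15.1² + 2·5.5·204 = 2470 → v = 49.7 m/s
t = (v − v₀)/a = (49.7 − 15.1)/5.5 = 6.30 s

Phase 3 (constant speed): v₀ = 49.7 m/s, a = 0 m/s².
Constant speed: t = d/v = 358/49.7 = 7.20 s
Total distance = 140 + 204 + 358 = 702 m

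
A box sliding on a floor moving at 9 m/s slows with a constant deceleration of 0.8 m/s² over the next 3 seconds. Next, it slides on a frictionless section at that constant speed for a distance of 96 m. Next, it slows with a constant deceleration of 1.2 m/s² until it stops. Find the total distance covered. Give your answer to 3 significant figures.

138 m

Phase 1 (decelerating): v₀ = 9.00 m/s, a = -0.8 m/s².
v = v₀ + at = 9.00 + (-0.8)(3) = 6.60 m/s
Δx = v₀t + ½at² = 9.00·3 + 0.5·-0.8·3² = 23.4 m

Phase 2 (constant speed): v₀ = 6.60 m/s, a = 0 m/s².
Constant speed: t = d/v = 96/6.60 = 14.5 s

Phase 3 (decelerating): v₀ = 6.60 m/s, a = -1.2 m/s².
v = v₀ + at → t = (0 − 6.60) / -1.2 = 5.50 s
v² = v₀² + 2aΔx → Δx = (0² − 6.60²)/(2·-1.2) = 18.1 m
Total distance = 23.4 + 96.0 + 18.1 = 138 m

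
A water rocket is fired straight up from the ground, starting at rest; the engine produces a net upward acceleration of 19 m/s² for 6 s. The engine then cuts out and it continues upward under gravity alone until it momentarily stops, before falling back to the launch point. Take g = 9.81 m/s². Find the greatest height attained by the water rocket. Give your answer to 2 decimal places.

1004.39 m

Phase 1 (powered ascent): v₀ = 0 m/s, a = 19 m/s².
v = v₀ + at = 0 + (19)(6) = 114 m/s
Δx = v₀t + ½at² = 0·6 + 0.5·19·6² = 342 m

Phase 2 (coasting upward): v₀ = 114 m/s, a = -9.81 m/s².
v = v₀ + at → t = (0 − 114) / -9.81 = 11.6 s
v² = v₀² + 2aΔx → Δx = (0² − 114²)/(2·-9.81) = 662 m
Maximum height = 342 + 662 = 1000 m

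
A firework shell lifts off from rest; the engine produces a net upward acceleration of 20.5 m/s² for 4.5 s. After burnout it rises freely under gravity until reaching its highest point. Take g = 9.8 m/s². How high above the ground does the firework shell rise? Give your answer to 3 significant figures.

Phase 1 (powered ascent): v₀ = 0 m/s, a = 20.5 m/s².
v = v₀ + at = 0 + (20.5)(4.5) = 92.2 m/s
Δx = v₀t + ½at² = 0·4.5 + 0.5·20.5·4.5² = 208 m

Phase 2 (coasting upward): v₀ = 92.2 m/s, a = -9.8 m/s².
v = v₀ + at → t = (0 − 92.2) / -9.8 = 9.41 s
v² = v₀² + 2aΔx → Δx = (0² − 92.2²)/(2·-9.8) = 434 m
Maximum height = 208 + 434 = 642 m

642 m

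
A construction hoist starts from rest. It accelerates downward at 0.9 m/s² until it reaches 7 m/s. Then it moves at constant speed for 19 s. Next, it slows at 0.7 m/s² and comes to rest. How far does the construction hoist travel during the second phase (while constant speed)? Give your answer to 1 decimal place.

133.0 m

Phase 1 (accelerating): v₀ = 0 m/s, a = 0.9 m/s².
v = v₀ + at → t = (7 − 0) / 0.9 = 7.78 s
v² = v₀² + 2aΔx → Δx = (7² − 0²)/(2·0.9) = 27.2 m

Phase 2 (constant speed): v₀ = 7.00 m/s, a = 0 m/s².
v = v₀ + at = 7.00 + (0)(19) = 7.00 m/s
Δx = v₀t + ½at² = 7.00·19 + 0.5·0·19² = 133 m
Distance in phase 2 = 133 m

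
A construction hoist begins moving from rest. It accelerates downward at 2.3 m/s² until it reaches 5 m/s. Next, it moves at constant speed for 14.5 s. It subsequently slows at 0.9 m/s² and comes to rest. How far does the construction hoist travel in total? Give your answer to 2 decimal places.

Phase 1 (accelerating): v₀ = 0 m/s, a = 2.3 m/s².
v = v₀ + at → t = (5 − 0) / 2.3 = 2.17 s
v² = v₀² + 2aΔx → Δx = (5² − 0²)/(2·2.3) = 5.43 m

Phase 2 (constant speed): v₀ = 5.00 m/s, a = 0 m/s².
v = v₀ + at = 5.00 + (0)(14.5) = 5.00 m/s
Δx = v₀t + ½at² = 5.00·14.5 + 0.5·0·14.5² = 72.5 m

Phase 3 (decelerating): v₀ = 5.00 m/s, a = -0.9 m/s².
v = v₀ + at → t = (0 − 5.00) / -0.9 = 5.56 s
v² = v₀² + 2aΔx → Δx = (0² − 5.00²)/(2·-0.9) = 13.9 m
Total distance = 5.43 + 72.5 + 13.9 = 91.8 m

91.82 m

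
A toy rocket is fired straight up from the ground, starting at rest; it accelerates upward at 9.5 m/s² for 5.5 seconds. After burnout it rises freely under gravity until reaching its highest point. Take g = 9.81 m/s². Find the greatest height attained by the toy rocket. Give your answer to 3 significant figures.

Phase 1 (powered ascent): v₀ = 0 m/s, a = 9.5 m/s².
v = v₀ + at = 0 + (9.5)(5.5) = 52.2 m/s
Δx = v₀t + ½at² = 0·5.5 + 0.5·9.5·5.5² = 144 m

Phase 2 (coasting upward): v₀ = 52.2 m/s, a = -9.81 m/s².
v = v₀ + at → t = (0 − 52.2) / -9.81 = 5.33 s
v² = v₀² + 2aΔx → Δx = (0² − 52.2²)/(2·-9.81) = 139 m
Maximum height = 144 + 139 = 283 m

283 m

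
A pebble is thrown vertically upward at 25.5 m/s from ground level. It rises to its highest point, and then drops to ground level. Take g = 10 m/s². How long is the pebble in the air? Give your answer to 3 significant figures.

5.10 s

Phase 1 (rising): v₀ = 25.5 m/s, a = -10 m/s².
v = v₀ + at → t = (0 − 25.5) / -10 = 2.55 s
v² = v₀² + 2aΔx → Δx = (0² − 25.5²)/(2·-10) = 32.5 m

Phase 2 (falling): v₀ = 0 m/s, a = -10 m/s².
Falls 32.5 m from rest: t = √(2·32.5/10) = 2.55 s; v = g·t = 25.5 m/s.
Total time = 2.55 + 2.55 = 5.10 s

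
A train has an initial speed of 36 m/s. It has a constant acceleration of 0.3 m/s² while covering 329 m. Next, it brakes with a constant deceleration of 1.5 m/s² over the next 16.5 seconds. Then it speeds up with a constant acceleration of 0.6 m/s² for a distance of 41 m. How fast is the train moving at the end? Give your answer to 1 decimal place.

Phase 1 (accelerating): v₀ = 36.0 m/s, a = 0.3 m/s².
v² = v₀² + 2aΔx = 36.0² + 2·0.3·329 = 1490 → v = 38.6 m/s
t = (v − v₀)/a = (38.6 − 36.0)/0.3 = 8.82 s

Phase 2 (decelerating): v₀ = 38.6 m/s, a = -1.5 m/s².
v = v₀ + at = 38.6 + (-1.5)(16.5) = 13.9 m/s
Δx = v₀t + ½at² = 38.6·16.5 + 0.5·-1.5·16.5² = 433 m

Phase 3 (accelerating): v₀ = 13.9 m/s, a = 0.6 m/s².
v² = v₀² + 2aΔx = 13.9² + 2·0.6·41 = 242 → v = 15.6 m/s
t = (v − v₀)/a = (15.6 − 13.9)/0.6 = 2.78 s
Final speed = 15.6 m/s

15.6 m/s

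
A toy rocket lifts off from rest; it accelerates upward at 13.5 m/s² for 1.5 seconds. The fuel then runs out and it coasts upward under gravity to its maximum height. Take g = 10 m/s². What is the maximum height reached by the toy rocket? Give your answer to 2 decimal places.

Phase 1 (powered ascent): v₀ = 0 m/s, a = 13.5 m/s².
v = v₀ + at = 0 + (13.5)(1.5) = 20.2 m/s
Δx = v₀t + ½at² = 0·1.5 + 0.5·13.5·1.5² = 15.2 m

Phase 2 (coasting upward): v₀ = 20.2 m/s, a = -10 m/s².
v = v₀ + at → t = (0 − 20.2) / -10 = 2.02 s
v² = v₀² + 2aΔx → Δx = (0² − 20.2²)/(2·-10) = 20.5 m
Maximum height = 15.2 + 20.5 = 35.7 m

35.69 m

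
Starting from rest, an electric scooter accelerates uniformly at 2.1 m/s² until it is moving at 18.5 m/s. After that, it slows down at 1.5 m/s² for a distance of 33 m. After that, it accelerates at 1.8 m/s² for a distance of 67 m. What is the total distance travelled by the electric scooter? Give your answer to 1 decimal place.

181.5 m

Phase 1 (accelerating): v₀ = 0 m/s, a = 2.1 m/s².
v = v₀ + at → t = (18.5 − 0) / 2.1 = 8.81 s
v² = v₀² + 2aΔx → Δx = (18.5² − 0²)/(2·2.1) = 81.5 m

Phase 2 (decelerating): v₀ = 18.5 m/s, a = -1.5 m/s².
v² = v₀² + 2aΔx = 18.5² + 2·-1.5·33 = 243 → v = 15.6 m/s
t = (v − v₀)/a = (15.6 − 18.5)/-1.5 = 1.94 s

Phase 3 (accelerating): v₀ = 15.6 m/s, a = 1.8 m/s².
v² = v₀² + 2aΔx = 15.6² + 2·1.8·67 = 484 → v = 22.0 m/s
t = (v − v₀)/a = (22.0 − 15.6)/1.8 = 3.56 s
Total distance = 81.5 + 33.0 + 67.0 = 181 m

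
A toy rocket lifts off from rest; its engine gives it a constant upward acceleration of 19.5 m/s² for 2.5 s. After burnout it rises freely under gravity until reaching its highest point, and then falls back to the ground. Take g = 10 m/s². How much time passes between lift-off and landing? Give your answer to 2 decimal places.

13.37 s

Phase 1 (powered ascent): v₀ = 0 m/s, a = 19.5 m/s².
v = v₀ + at = 0 + (19.5)(2.5) = 48.8 m/s
Δx = v₀t + ½at² = 0·2.5 + 0.5·19.5·2.5² = 60.9 m

Phase 2 (coasting upward): v₀ = 48.8 m/s, a = -10 m/s².
v = v₀ + at → t = (0 − 48.8) / -10 = 4.88 s
v² = v₀² + 2aΔx → Δx = (0² − 48.8²)/(2·-10) = 119 m

Phase 3 (free fall): v₀ = 0 m/s, a = -10 m/s².
Falls 180 m from rest: t = √(2·180/10) = 6.00 s; v = g·t = 60.0 m/s.
Total time = 2.50 + 4.88 + 6.00 = 13.4 s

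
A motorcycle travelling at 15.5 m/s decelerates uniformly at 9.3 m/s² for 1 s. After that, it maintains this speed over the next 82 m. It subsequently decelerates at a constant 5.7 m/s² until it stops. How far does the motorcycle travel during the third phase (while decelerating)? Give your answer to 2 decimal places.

Phase 1 (decelerating): v₀ = 15.5 m/s, a = -9.3 m/s².
v = v₀ + at = 15.5 + (-9.3)(1) = 6.20 m/s
Δx = v₀t + ½at² = 15.5·1 + 0.5·-9.3·1² = 10.8 m

Phase 2 (constant speed): v₀ = 6.20 m/s, a = 0 m/s².
Constant speed: t = d/v = 82/6.20 = 13.2 s

Phase 3 (decelerating): v₀ = 6.20 m/s, a = -5.7 m/s².
v = v₀ + at → t = (0 − 6.20) / -5.7 = 1.09 s
v² = v₀² + 2aΔx → Δx = (0² − 6.20²)/(2·-5.7) = 3.37 m
Distance in phase 3 = 3.37 m

3.37 m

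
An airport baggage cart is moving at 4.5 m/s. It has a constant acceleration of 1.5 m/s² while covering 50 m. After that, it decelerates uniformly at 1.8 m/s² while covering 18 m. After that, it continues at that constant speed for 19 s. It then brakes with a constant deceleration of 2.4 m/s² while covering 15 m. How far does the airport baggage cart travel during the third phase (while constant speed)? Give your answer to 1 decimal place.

Phase 1 (accelerating): v₀ = 4.50 m/s, a = 1.5 m/s².
v² = v₀² + 2aΔx = 4.50² + 2·1.5·50 = 170 → v = 13.0 m/s
t = (v − v₀)/a = (13.0 − 4.50)/1.5 = 5.70 s

Phase 2 (decelerating): v₀ = 13.0 m/s, a = -1.8 m/s².
v² = v₀² + 2aΔx = 13.0² + 2·-1.8·18 = 105 → v = 10.3 m/s
t = (v − v₀)/a = (10.3 − 13.0)/-1.8 = 1.54 s

Phase 3 (constant speed): v₀ = 10.3 m/s, a = 0 m/s².
v = v₀ + at = 10.3 + (0)(19) = 10.3 m/s
Δx = v₀t + ½at² = 10.3·19 + 0.5·0·19² = 195 m
Distance in phase 3 = 195 m

195.1 m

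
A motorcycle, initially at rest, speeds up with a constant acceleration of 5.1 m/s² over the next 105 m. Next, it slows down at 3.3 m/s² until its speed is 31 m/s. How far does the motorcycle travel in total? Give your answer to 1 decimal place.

Phase 1 (accelerating): v₀ = 0 m/s, a = 5.1 m/s².
v² = v₀² + 2aΔx = 0² + 2·5.1·105 = 1070 → v = 32.7 m/s
t = (v − v₀)/a = (32.7 − 0)/5.1 = 6.42 s

Phase 2 (decelerating): v₀ = 32.7 m/s, a = -3.3 m/s².
v = v₀ + at → t = (31 − 32.7) / -3.3 = 0.523 s
v² = v₀² + 2aΔx → Δx = (31² − 32.7²)/(2·-3.3) = 16.7 m
Total distance = 105 + 16.7 = 122 m

121.7 m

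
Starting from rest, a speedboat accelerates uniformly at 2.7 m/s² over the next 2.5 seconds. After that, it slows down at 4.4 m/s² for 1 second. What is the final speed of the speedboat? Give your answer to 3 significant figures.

2.35 m/s

Phase 1 (accelerating): v₀ = 0 m/s, a = 2.7 m/s².
v = v₀ + at = 0 + (2.7)(2.5) = 6.75 m/s
Δx = v₀t + ½at² = 0·2.5 + 0.5·2.7·2.5² = 8.44 m

Phase 2 (decelerating): v₀ = 6.75 m/s, a = -4.4 m/s².
v = v₀ + at = 6.75 + (-4.4)(1) = 2.35 m/s
Δx = v₀t + ½at² = 6.75·1 + 0.5·-4.4·1² = 4.55 m
Final speed = 2.35 m/s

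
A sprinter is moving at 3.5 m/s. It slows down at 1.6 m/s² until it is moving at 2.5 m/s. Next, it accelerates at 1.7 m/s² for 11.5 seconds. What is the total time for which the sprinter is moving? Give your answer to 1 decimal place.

Phase 1 (decelerating): v₀ = 3.50 m/s, a = -1.6 m/s².
v = v₀ + at → t = (2.5 − 3.50) / -1.6 = 0.625 s
v² = v₀² + 2aΔx → Δx = (2.5² − 3.50²)/(2·-1.6) = 1.88 m

Phase 2 (accelerating): v₀ = 2.50 m/s, a = 1.7 m/s².
v = v₀ + at = 2.50 + (1.7)(11.5) = 22.1 m/s
Δx = v₀t + ½at² = 2.50·11.5 + 0.5·1.7·11.5² = 141 m
Total time = 0.625 + 11.5 = 12.1 s

12.1 s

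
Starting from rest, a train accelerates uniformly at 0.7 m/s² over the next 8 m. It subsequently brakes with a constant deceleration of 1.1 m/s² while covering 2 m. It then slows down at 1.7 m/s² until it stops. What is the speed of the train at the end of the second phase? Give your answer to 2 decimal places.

2.61 m/s

Phase 1 (accelerating): v₀ = 0 m/s, a = 0.7 m/s².
v² = v₀² + 2aΔx = 0² + 2·0.7·8 = 11.2 → v = 3.35 m/s
t = (v − v₀)/a = (3.35 − 0)/0.7 = 4.78 s

Phase 2 (decelerating): v₀ = 3.35 m/s, a = -1.1 m/s².
v² = v₀² + 2aΔx = 3.35² + 2·-1.1·2 = 6.80 → v = 2.61 m/s
t = (v − v₀)/a = (2.61 − 3.35)/-1.1 = 0.672 s
Speed at end of phase 2 = 2.61 m/s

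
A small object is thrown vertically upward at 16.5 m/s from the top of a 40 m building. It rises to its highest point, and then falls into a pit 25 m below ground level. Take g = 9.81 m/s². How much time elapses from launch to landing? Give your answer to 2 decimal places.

Phase 1 (rising): v₀ = 16.5 m/s, a = -9.81 m/s².
v = v₀ + at → t = (0 − 16.5) / -9.81 = 1.68 s
v² = v₀² + 2aΔx → Δx = (0² − 16.5²)/(2·-9.81) = 13.9 m

Phase 2 (falling): v₀ = 0 m/s, a = -9.81 m/s².
Falls 78.9 m from rest: t = √(2·78.9/9.81) = 4.01 s; v = g·t = 39.3 m/s.
Total time = 1.68 + 4.01 = 5.69 s

5.69 s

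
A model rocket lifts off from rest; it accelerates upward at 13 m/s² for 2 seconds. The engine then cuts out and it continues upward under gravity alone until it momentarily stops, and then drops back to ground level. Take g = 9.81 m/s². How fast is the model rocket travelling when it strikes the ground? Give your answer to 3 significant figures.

Phase 1 (powered ascent): v₀ = 0 m/s, a = 13 m/s².
v = v₀ + at = 0 + (13)(2) = 26.0 m/s
Δx = v₀t + ½at² = 0·2 + 0.5·13·2² = 26.0 m

Phase 2 (coasting upward): v₀ = 26.0 m/s, a = -9.81 m/s².
v = v₀ + at → t = (0 − 26.0) / -9.81 = 2.65 s
v² = v₀² + 2aΔx → Δx = (0² − 26.0²)/(2·-9.81) = 34.5 m

Phase 3 (free fall): v₀ = 0 m/s, a = -9.81 m/s².
Falls 60.5 m from rest: t = √(2·60.5/9.81) = 3.51 s; v = g·t = 34.4 m/s.
Impact speed = 34.4 m/s

34.4 m/s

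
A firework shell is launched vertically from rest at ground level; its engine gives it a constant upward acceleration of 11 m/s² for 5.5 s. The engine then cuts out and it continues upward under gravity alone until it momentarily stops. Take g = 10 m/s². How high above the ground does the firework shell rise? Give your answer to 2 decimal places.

349.39 m

Phase 1 (powered ascent): v₀ = 0 m/s, a = 11 m/s².
v = v₀ + at = 0 + (11)(5.5) = 60.5 m/s
Δx = v₀t + ½at² = 0·5.5 + 0.5·11·5.5² = 166 m

Phase 2 (coasting upward): v₀ = 60.5 m/s, a = -10 m/s².
v = v₀ + at → t = (0 − 60.5) / -10 = 6.05 s
v² = v₀² + 2aΔx → Δx = (0² − 60.5²)/(2·-10) = 183 m
Maximum height = 166 + 183 = 349 m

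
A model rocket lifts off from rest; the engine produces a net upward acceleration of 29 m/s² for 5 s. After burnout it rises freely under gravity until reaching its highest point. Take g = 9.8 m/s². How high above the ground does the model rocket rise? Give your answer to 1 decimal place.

Phase 1 (powered ascent): v₀ = 0 m/s, a = 29 m/s².
v = v₀ + at = 0 + (29)(5) = 145 m/s
Δx = v₀t + ½at² = 0·5 + 0.5·29·5² = 362 m

Phase 2 (coasting upward): v₀ = 145 m/s, a = -9.8 m/s².
v = v₀ + at → t = (0 − 145) / -9.8 = 14.8 s
v² = v₀² + 2aΔx → Δx = (0² − 145²)/(2·-9.8) = 1070 m
Maximum height = 362 + 1070 = 1440 m

1435.2 m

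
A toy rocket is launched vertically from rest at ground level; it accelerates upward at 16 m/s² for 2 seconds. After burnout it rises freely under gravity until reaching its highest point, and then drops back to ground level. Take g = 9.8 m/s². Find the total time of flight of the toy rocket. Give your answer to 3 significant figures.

Phase 1 (powered ascent): v₀ = 0 m/s, a = 16 m/s².
v = v₀ + at = 0 + (16)(2) = 32.0 m/s
Δx = v₀t + ½at² = 0·2 + 0.5·16·2² = 32.0 m

Phase 2 (coasting upward): v₀ = 32.0 m/s, a = -9.8 m/s².
v = v₀ + at → t = (0 − 32.0) / -9.8 = 3.27 s
v² = v₀² + 2aΔx → Δx = (0² − 32.0²)/(2·-9.8) = 52.2 m

Phase 3 (free fall): v₀ = 0 m/s, a = -9.8 m/s².
Falls 84.2 m from rest: t = √(2·84.2/9.8) = 4.15 s; v = g·t = 40.6 m/s.
Total time = 2.00 + 3.27 + 4.15 = 9.41 s

9.41 s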